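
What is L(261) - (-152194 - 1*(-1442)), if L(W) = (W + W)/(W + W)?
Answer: 150753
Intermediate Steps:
L(W) = 1 (L(W) = (2*W)/((2*W)) = (2*W)*(1/(2*W)) = 1)
L(261) - (-152194 - 1*(-1442)) = 1 - (-152194 - 1*(-1442)) = 1 - (-152194 + 1442) = 1 - 1*(-150752) = 1 + 150752 = 150753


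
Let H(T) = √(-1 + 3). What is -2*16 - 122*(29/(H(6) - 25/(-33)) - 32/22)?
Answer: 34592150/17083 - 3852882*√2/1553 ≈ -1483.6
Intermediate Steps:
H(T) = √2
-2*16 - 122*(29/(H(6) - 25/(-33)) - 32/22) = -2*16 - 122*(29/(√2 - 25/(-33)) - 32/22) = -32 - 122*(29/(√2 - 25*(-1/33)) - 32*1/22) = -32 - 122*(29/(√2 + 25/33) - 16/11) = -32 - 122*(29/(25/33 + √2) - 16/11) = -32 - 122*(-16/11 + 29/(25/33 + √2)) = -32 + (1952/11 - 3538/(25/33 + √2)) = 1600/11 - 3538/(25/33 + √2)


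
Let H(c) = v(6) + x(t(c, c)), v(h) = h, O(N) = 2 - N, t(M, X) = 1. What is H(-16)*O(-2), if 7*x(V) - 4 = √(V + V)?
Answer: 184/7 + 4*√2/7 ≈ 27.094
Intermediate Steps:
x(V) = 4/7 + √2*√V/7 (x(V) = 4/7 + √(V + V)/7 = 4/7 + √(2*V)/7 = 4/7 + (√2*√V)/7 = 4/7 + √2*√V/7)
H(c) = 46/7 + √2/7 (H(c) = 6 + (4/7 + √2*√1/7) = 6 + (4/7 + (⅐)*√2*1) = 6 + (4/7 + √2/7) = 46/7 + √2/7)
H(-16)*O(-2) = (46/7 + √2/7)*(2 - 1*(-2)) = (46/7 + √2/7)*(2 + 2) = (46/7 + √2/7)*4 = 184/7 + 4*√2/7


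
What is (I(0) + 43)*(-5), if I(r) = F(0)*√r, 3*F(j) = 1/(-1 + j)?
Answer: -215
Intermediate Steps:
F(j) = 1/(3*(-1 + j))
I(r) = -√r/3 (I(r) = (1/(3*(-1 + 0)))*√r = ((⅓)/(-1))*√r = ((⅓)*(-1))*√r = -√r/3)
(I(0) + 43)*(-5) = (-√0/3 + 43)*(-5) = (-⅓*0 + 43)*(-5) = (0 + 43)*(-5) = 43*(-5) = -215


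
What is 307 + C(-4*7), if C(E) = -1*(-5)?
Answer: 312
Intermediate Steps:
C(E) = 5
307 + C(-4*7) = 307 + 5 = 312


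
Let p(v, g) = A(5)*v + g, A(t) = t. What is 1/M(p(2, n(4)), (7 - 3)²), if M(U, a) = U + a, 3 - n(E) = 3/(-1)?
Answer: 1/32 ≈ 0.031250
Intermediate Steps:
n(E) = 6 (n(E) = 3 - 3/(-1) = 3 - 3*(-1) = 3 - 1*(-3) = 3 + 3 = 6)
p(v, g) = g + 5*v (p(v, g) = 5*v + g = g + 5*v)
1/M(p(2, n(4)), (7 - 3)²) = 1/((6 + 5*2) + (7 - 3)²) = 1/((6 + 10) + 4²) = 1/(16 + 16) = 1/32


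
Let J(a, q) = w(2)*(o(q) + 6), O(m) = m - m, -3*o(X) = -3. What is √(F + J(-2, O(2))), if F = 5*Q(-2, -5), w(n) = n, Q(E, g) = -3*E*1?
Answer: 2*√11 ≈ 6.6332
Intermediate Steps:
Q(E, g) = -3*E
o(X) = 1 (o(X) = -⅓*(-3) = 1)
O(m) = 0
J(a, q) = 14 (J(a, q) = 2*(1 + 6) = 2*7 = 14)
F = 30 (F = 5*(-3*(-2)) = 5*6 = 30)
√(F + J(-2, O(2))) = √(30 + 14) = √44 = 2*√11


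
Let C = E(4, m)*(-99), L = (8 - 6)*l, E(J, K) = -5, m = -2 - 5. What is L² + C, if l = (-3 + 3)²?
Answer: 495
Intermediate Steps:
l = 0 (l = 0² = 0)
m = -7
L = 0 (L = (8 - 6)*0 = 2*0 = 0)
C = 495 (C = -5*(-99) = 495)
L² + C = 0² + 495 = 0 + 495 = 495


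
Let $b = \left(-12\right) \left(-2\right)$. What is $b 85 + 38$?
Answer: $2078$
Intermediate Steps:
$b = 24$
$b 85 + 38 = 24 \cdot 85 + 38 = 2040 + 38 = 2078$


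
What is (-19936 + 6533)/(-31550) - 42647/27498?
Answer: -244239289/216890475 ≈ -1.1261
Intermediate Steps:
(-19936 + 6533)/(-31550) - 42647/27498 = -13403*(-1/31550) - 42647*1/27498 = 13403/31550 - 42647/27498 = -244239289/216890475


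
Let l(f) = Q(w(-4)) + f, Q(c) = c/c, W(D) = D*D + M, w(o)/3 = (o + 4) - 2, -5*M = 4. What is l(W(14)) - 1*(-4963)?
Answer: 25796/5 ≈ 5159.2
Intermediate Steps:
M = -⅘ (M = -⅕*4 = -⅘ ≈ -0.80000)
w(o) = 6 + 3*o (w(o) = 3*((o + 4) - 2) = 3*((4 + o) - 2) = 3*(2 + o) = 6 + 3*o)
W(D) = -⅘ + D² (W(D) = D*D - ⅘ = D² - ⅘ = -⅘ + D²)
Q(c) = 1
l(f) = 1 + f
l(W(14)) - 1*(-4963) = (1 + (-⅘ + 14²)) - 1*(-4963) = (1 + (-⅘ + 196)) + 4963 = (1 + 976/5) + 4963 = 981/5 + 4963 = 25796/5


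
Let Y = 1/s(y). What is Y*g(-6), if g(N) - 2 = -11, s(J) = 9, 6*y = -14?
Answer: -1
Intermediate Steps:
y = -7/3 (y = (⅙)*(-14) = -7/3 ≈ -2.3333)
g(N) = -9 (g(N) = 2 - 11 = -9)
Y = ⅑ (Y = 1/9 = ⅑ ≈ 0.11111)
Y*g(-6) = (⅑)*(-9) = -1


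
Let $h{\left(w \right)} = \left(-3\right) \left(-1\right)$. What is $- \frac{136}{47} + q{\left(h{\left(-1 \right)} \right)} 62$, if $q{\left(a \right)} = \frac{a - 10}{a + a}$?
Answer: $- \frac{10607}{141} \approx -75.227$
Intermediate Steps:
$h{\left(w \right)} = 3$
$q{\left(a \right)} = \frac{-10 + a}{2 a}$
$- \frac{136}{47} + q{\left(h{\left(-1 \right)} \right)} 62 = - \frac{136}{47} + \frac{-10 + 3}{2 \cdot 3} \cdot 62 = \left(-136\right) \frac{1}{47} + \frac{1}{2} \cdot \frac{1}{3} \left(-7\right) 62 = - \frac{136}{47} - \frac{217}{3} = - \frac{10607}{141}$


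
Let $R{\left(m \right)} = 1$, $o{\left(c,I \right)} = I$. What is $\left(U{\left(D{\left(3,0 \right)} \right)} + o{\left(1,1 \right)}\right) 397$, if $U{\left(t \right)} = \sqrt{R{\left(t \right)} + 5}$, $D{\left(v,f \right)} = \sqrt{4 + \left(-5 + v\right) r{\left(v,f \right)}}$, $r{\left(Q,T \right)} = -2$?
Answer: $397 + 397 \sqrt{6} \approx 1369.4$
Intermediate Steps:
$D{\left(v,f \right)} = \sqrt{14 - 2 v}$ ($D{\left(v,f \right)} = \sqrt{4 + \left(-5 + v\right) \left(-2\right)} = \sqrt{4 - \left(-10 + 2 v\right)} = \sqrt{14 - 2 v}$)
$U{\left(t \right)} = \sqrt{6}$ ($U{\left(t \right)} = \sqrt{1 + 5} = \sqrt{6}$)
$\left(U{\left(D{\left(3,0 \right)} \right)} + o{\left(1,1 \right)}\right) 397 = \left(\sqrt{6} + 1\right) 397 = \left(1 + \sqrt{6}\right) 397 = 397 + 397 \sqrt{6}$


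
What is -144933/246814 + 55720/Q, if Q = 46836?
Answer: 1741098523/2889945126 ≈ 0.60247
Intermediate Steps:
-144933/246814 + 55720/Q = -144933/246814 + 55720/46836 = -144933*1/246814 + 55720*(1/46836) = -144933/246814 + 13930/11709 = 1741098523/2889945126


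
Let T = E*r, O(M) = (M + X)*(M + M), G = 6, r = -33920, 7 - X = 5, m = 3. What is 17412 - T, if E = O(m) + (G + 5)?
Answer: 1408132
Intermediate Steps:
X = 2 (X = 7 - 1*5 = 7 - 5 = 2)
O(M) = 2*M*(2 + M) (O(M) = (M + 2)*(M + M) = (2 + M)*(2*M) = 2*M*(2 + M))
E = 41 (E = 2*3*(2 + 3) + (6 + 5) = 2*3*5 + 11 = 30 + 11 = 41)
T = -1390720 (T = 41*(-33920) = -1390720)
17412 - T = 17412 - 1*(-1390720) = 17412 + 1390720 = 1408132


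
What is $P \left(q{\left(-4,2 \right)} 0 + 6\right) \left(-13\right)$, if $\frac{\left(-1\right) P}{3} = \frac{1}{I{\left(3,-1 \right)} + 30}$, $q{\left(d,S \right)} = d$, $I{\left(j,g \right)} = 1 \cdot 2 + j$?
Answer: $\frac{234}{35} \approx 6.6857$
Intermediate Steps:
$I{\left(j,g \right)} = 2 + j$
$P = - \frac{3}{35}$ ($P = - \frac{3}{\left(2 + 3\right) + 30} = - \frac{3}{5 + 30} = - \frac{3}{35} \approx -0.085714$)
$P \left(q{\left(-4,2 \right)} 0 + 6\right) \left(-13\right) = - \frac{3 \left(\left(-4\right) 0 + 6\right)}{35} \left(-13\right) = - \frac{3 \left(0 + 6\right)}{35} \left(-13\right) = \left(- \frac{3}{35}\right) 6 \left(-13\right) = \left(- \frac{18}{35}\right) \left(-13\right) = \frac{234}{35}$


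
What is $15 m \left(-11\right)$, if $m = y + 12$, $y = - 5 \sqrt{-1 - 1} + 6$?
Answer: $-2970 + 825 i \sqrt{2} \approx -2970.0 + 1166.7 i$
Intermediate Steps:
$y = 6 - 5 i \sqrt{2}$ ($y = - 5 \sqrt{-2} + 6 = - 5 i \sqrt{2} + 6 = 6 - 5 i \sqrt{2} \approx 6.0 - 7.0711 i$)
$m = 18 - 5 i \sqrt{2}$ ($m = \left(6 - 5 i \sqrt{2}\right) + 12 = 18 - 5 i \sqrt{2} \approx 18.0 - 7.0711 i$)
$15 m \left(-11\right) = 15 \left(18 - 5 i \sqrt{2}\right) \left(-11\right) = \left(270 - 75 i \sqrt{2}\right) \left(-11\right) = -2970 + 825 i \sqrt{2}$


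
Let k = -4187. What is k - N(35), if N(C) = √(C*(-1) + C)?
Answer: -4187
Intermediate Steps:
N(C) = 0 (N(C) = √(-C + C) = √0 = 0)
k - N(35) = -4187 - 1*0 = -4187 + 0 = -4187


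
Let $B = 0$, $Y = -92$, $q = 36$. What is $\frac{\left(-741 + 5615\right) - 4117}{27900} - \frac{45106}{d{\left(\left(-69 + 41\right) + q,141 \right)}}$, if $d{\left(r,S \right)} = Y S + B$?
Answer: $\frac{105689767}{30159900} \approx 3.5043$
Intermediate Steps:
$d{\left(r,S \right)} = - 92 S$ ($d{\left(r,S \right)} = - 92 S + 0 = - 92 S$)
$\frac{\left(-741 + 5615\right) - 4117}{27900} - \frac{45106}{d{\left(\left(-69 + 41\right) + q,141 \right)}} = \frac{\left(-741 + 5615\right) - 4117}{27900} - \frac{45106}{\left(-92\right) 141} = \left(4874 - 4117\right) \frac{1}{27900} - \frac{45106}{-12972} = 757 \cdot \frac{1}{27900} - - \frac{22553}{6486} = \frac{757}{27900} + \frac{22553}{6486} = \frac{105689767}{30159900}$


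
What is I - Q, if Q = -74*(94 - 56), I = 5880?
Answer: 8692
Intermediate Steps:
Q = -2812 (Q = -74*38 = -2812)
I - Q = 5880 - 1*(-2812) = 5880 + 2812 = 8692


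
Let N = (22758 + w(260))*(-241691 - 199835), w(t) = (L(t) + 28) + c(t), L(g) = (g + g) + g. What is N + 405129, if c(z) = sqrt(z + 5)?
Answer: -10404596587 - 441526*sqrt(265) ≈ -1.0412e+10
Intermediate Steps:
L(g) = 3*g (L(g) = 2*g + g = 3*g)
c(z) = sqrt(5 + z)
w(t) = 28 + sqrt(5 + t) + 3*t (w(t) = (3*t + 28) + sqrt(5 + t) = (28 + 3*t) + sqrt(5 + t) = 28 + sqrt(5 + t) + 3*t)
N = -10405001716 - 441526*sqrt(265) (N = (22758 + (28 + sqrt(5 + 260) + 3*260))*(-241691 - 199835) = (22758 + (28 + sqrt(265) + 780))*(-441526) = (22758 + (808 + sqrt(265)))*(-441526) = (23566 + sqrt(265))*(-441526) = -10405001716 - 441526*sqrt(265) ≈ -1.0412e+10)
N + 405129 = (-10405001716 - 441526*sqrt(265)) + 405129 = -10404596587 - 441526*sqrt(265)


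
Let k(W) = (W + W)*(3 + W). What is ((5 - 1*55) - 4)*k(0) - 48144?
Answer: -48144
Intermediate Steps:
k(W) = 2*W*(3 + W) (k(W) = (2*W)*(3 + W) = 2*W*(3 + W))
((5 - 1*55) - 4)*k(0) - 48144 = ((5 - 1*55) - 4)*(2*0*(3 + 0)) - 48144 = ((5 - 55) - 4)*(2*0*3) - 48144 = (-50 - 4)*0 - 48144 = -54*0 - 48144 = 0 - 48144 = -48144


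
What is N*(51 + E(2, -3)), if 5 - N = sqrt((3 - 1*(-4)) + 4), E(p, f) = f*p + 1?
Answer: 230 - 46*sqrt(11) ≈ 77.435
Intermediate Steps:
E(p, f) = 1 + f*p
N = 5 - sqrt(11) (N = 5 - sqrt((3 - 1*(-4)) + 4) = 5 - sqrt((3 + 4) + 4) = 5 - sqrt(7 + 4) = 5 - sqrt(11) ≈ 1.6834)
N*(51 + E(2, -3)) = (5 - sqrt(11))*(51 + (1 - 3*2)) = (5 - sqrt(11))*(51 + (1 - 6)) = (5 - sqrt(11))*(51 - 5) = (5 - sqrt(11))*46 = 230 - 46*sqrt(11)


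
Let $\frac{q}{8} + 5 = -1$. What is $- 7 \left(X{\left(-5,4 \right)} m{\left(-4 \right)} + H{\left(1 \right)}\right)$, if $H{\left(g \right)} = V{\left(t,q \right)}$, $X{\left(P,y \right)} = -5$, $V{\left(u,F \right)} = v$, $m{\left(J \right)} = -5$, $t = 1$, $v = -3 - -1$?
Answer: $-161$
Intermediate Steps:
$q = -48$ ($q = -40 + 8 \left(-1\right) = -40 - 8 = -48$)
$v = -2$ ($v = -3 + 1 = -2$)
$V{\left(u,F \right)} = -2$
$H{\left(g \right)} = -2$
$- 7 \left(X{\left(-5,4 \right)} m{\left(-4 \right)} + H{\left(1 \right)}\right) = - 7 \left(\left(-5\right) \left(-5\right) - 2\right) = - 7 \left(25 - 2\right) = \left(-7\right) 23 = -161$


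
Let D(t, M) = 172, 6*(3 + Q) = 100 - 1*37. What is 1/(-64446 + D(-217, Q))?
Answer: -1/64274 ≈ -1.5558e-5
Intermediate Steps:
Q = 15/2 (Q = -3 + (100 - 1*37)/6 = -3 + (100 - 37)/6 = -3 + (1/6)*63 = -3 + 21/2 = 15/2 ≈ 7.5000)
1/(-64446 + D(-217, Q)) = 1/(-64446 + 172) = 1/(-64274) = -1/64274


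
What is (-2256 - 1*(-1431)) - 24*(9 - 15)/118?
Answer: -48603/59 ≈ -823.78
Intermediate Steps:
(-2256 - 1*(-1431)) - 24*(9 - 15)/118 = (-2256 + 1431) - 24*(-6)*(1/118) = -825 + 144*(1/118) = -825 + 72/59 = -48603/59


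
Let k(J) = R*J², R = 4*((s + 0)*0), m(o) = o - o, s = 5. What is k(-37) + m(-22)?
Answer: 0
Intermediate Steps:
m(o) = 0
R = 0 (R = 4*((5 + 0)*0) = 4*(5*0) = 4*0 = 0)
k(J) = 0 (k(J) = 0*J² = 0)
k(-37) + m(-22) = 0 + 0 = 0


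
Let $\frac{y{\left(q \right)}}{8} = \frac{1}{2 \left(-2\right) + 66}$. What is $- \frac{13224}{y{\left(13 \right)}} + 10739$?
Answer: $-91747$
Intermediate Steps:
$y{\left(q \right)} = \frac{4}{31}$ ($y{\left(q \right)} = \frac{8}{2 \left(-2\right) + 66} = \frac{8}{-4 + 66} = \frac{8}{62} = 8 \cdot \frac{1}{62} = \frac{4}{31}$)
$- \frac{13224}{y{\left(13 \right)}} + 10739 = - \frac{13224}{\frac{4}{31}} + 10739 = \left(-13224\right) \frac{31}{4} + 10739 = -102486 + 10739 = -91747$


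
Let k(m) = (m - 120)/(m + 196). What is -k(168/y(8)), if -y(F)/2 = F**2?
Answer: 1941/3115 ≈ 0.62311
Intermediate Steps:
y(F) = -2*F**2
k(m) = (-120 + m)/(196 + m)
-k(168/y(8)) = -(-120 + 168/((-2*8**2)))/(196 + 168/((-2*8**2))) = -(-120 + 168/((-2*64)))/(196 + 168/((-2*64))) = -(-120 + 168/(-128))/(196 + 168/(-128)) = -(-120 + 168*(-1/128))/(196 + 168*(-1/128)) = -(-120 - 21/16)/(196 - 21/16) = -(-1941)/(3115/16*16) = -16*(-1941)/(3115*16) = -1*(-1941/3115) = 1941/3115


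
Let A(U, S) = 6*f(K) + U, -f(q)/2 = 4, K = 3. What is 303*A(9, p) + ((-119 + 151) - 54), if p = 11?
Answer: -11839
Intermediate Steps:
f(q) = -8 (f(q) = -2*4 = -8)
A(U, S) = -48 + U (A(U, S) = 6*(-8) + U = -48 + U)
303*A(9, p) + ((-119 + 151) - 54) = 303*(-48 + 9) + ((-119 + 151) - 54) = 303*(-39) + (32 - 54) = -11817 - 22 = -11839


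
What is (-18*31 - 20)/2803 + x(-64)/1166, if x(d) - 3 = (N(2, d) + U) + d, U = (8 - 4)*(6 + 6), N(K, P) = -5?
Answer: -362201/1634149 ≈ -0.22165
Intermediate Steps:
U = 48 (U = 4*12 = 48)
x(d) = 46 + d (x(d) = 3 + ((-5 + 48) + d) = 3 + (43 + d) = 46 + d)
(-18*31 - 20)/2803 + x(-64)/1166 = (-18*31 - 20)/2803 + (46 - 64)/1166 = (-558 - 20)*(1/2803) - 18*1/1166 = -578*1/2803 - 9/583 = -578/2803 - 9/583 = -362201/1634149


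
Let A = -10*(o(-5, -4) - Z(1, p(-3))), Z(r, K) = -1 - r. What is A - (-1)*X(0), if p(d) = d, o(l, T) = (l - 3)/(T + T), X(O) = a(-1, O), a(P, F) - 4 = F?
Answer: -26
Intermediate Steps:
a(P, F) = 4 + F
X(O) = 4 + O
o(l, T) = (-3 + l)/(2*T) (o(l, T) = (-3 + l)/((2*T)) = (-3 + l)*(1/(2*T)) = (-3 + l)/(2*T))
A = -30 (A = -10*((½)*(-3 - 5)/(-4) - (-1 - 1*1)) = -10*((½)*(-¼)*(-8) - (-1 - 1)) = -10*(1 - 1*(-2)) = -10*(1 + 2) = -10*3 = -30)
A - (-1)*X(0) = -30 - (-1)*(4 + 0) = -30 - (-1)*4 = -30 - 1*(-4) = -30 + 4 = -26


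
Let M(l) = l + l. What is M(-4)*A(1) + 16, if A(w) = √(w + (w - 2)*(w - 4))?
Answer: 0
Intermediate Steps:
M(l) = 2*l
A(w) = √(w + (-4 + w)*(-2 + w)) (A(w) = √(w + (-2 + w)*(-4 + w)) = √(w + (-4 + w)*(-2 + w)))
M(-4)*A(1) + 16 = (2*(-4))*√(8 + 1² - 5*1) + 16 = -8*√(8 + 1 - 5) + 16 = -8*√4 + 16 = -8*2 + 16 = -16 + 16 = 0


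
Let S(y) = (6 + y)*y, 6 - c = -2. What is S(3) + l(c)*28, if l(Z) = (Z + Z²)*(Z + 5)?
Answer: 26235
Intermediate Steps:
c = 8 (c = 6 - 1*(-2) = 6 + 2 = 8)
S(y) = y*(6 + y)
l(Z) = (5 + Z)*(Z + Z²) (l(Z) = (Z + Z²)*(5 + Z) = (5 + Z)*(Z + Z²))
S(3) + l(c)*28 = 3*(6 + 3) + (8*(5 + 8² + 6*8))*28 = 3*9 + (8*(5 + 64 + 48))*28 = 27 + (8*117)*28 = 27 + 936*28 = 27 + 26208 = 26235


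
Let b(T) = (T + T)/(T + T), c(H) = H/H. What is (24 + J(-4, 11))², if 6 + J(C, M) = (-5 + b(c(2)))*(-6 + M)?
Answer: 4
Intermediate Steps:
c(H) = 1
b(T) = 1 (b(T) = (2*T)/((2*T)) = (2*T)*(1/(2*T)) = 1)
J(C, M) = 18 - 4*M (J(C, M) = -6 + (-5 + 1)*(-6 + M) = -6 - 4*(-6 + M) = -6 + (24 - 4*M) = 18 - 4*M)
(24 + J(-4, 11))² = (24 + (18 - 4*11))² = (24 + (18 - 44))² = (24 - 26)² = (-2)² = 4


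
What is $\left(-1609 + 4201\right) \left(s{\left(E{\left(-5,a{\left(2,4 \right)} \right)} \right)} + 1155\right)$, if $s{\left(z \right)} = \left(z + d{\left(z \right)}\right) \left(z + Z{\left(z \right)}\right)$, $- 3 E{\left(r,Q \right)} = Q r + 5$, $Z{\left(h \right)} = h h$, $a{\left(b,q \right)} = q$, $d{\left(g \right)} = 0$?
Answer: $3382560$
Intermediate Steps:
$Z{\left(h \right)} = h^{2}$
$E{\left(r,Q \right)} = - \frac{5}{3} - \frac{Q r}{3}$ ($E{\left(r,Q \right)} = - \frac{Q r + 5}{3} = - \frac{5 + Q r}{3} = - \frac{5}{3} - \frac{Q r}{3}$)
$s{\left(z \right)} = z \left(z + z^{2}\right)$ ($s{\left(z \right)} = \left(z + 0\right) \left(z + z^{2}\right) = z \left(z + z^{2}\right)$)
$\left(-1609 + 4201\right) \left(s{\left(E{\left(-5,a{\left(2,4 \right)} \right)} \right)} + 1155\right) = \left(-1609 + 4201\right) \left(\left(- \frac{5}{3} - \frac{4}{3} \left(-5\right)\right)^{2} \left(1 - \left(\frac{5}{3} + \frac{4}{3} \left(-5\right)\right)\right) + 1155\right) = 2592 \left(\left(- \frac{5}{3} + \frac{20}{3}\right)^{2} \left(1 + \left(- \frac{5}{3} + \frac{20}{3}\right)\right) + 1155\right) = 2592 \left(5^{2} \left(1 + 5\right) + 1155\right) = 2592 \left(25 \cdot 6 + 1155\right) = 2592 \left(150 + 1155\right) = 2592 \cdot 1305 = 3382560$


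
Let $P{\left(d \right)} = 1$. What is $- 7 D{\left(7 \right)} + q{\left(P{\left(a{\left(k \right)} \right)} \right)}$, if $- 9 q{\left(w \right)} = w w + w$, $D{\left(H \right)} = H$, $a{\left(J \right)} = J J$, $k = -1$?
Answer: $- \frac{443}{9} \approx -49.222$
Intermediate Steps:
$a{\left(J \right)} = J^{2}$
$q{\left(w \right)} = - \frac{w}{9} - \frac{w^{2}}{9}$ ($q{\left(w \right)} = - \frac{w w + w}{9} = - \frac{w^{2} + w}{9} = - \frac{w + w^{2}}{9} = - \frac{w}{9} - \frac{w^{2}}{9}$)
$- 7 D{\left(7 \right)} + q{\left(P{\left(a{\left(k \right)} \right)} \right)} = \left(-7\right) 7 - \frac{1 + 1}{9} = -49 - \frac{1}{9} \cdot 2 = -49 - \frac{2}{9} = - \frac{443}{9}$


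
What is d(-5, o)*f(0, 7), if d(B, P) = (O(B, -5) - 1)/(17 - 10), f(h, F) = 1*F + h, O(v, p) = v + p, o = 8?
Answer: -11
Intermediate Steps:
O(v, p) = p + v
f(h, F) = F + h
d(B, P) = -6/7 + B/7 (d(B, P) = ((-5 + B) - 1)/(17 - 10) = (-6 + B)/7 = (-6 + B)*(⅐) = -6/7 + B/7)
d(-5, o)*f(0, 7) = (-6/7 + (⅐)*(-5))*(7 + 0) = (-6/7 - 5/7)*7 = -11/7*7 = -11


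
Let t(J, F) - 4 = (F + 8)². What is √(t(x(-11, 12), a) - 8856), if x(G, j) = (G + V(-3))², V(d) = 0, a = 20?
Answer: 2*I*√2017 ≈ 89.822*I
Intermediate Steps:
x(G, j) = G² (x(G, j) = (G + 0)² = G²)
t(J, F) = 4 + (8 + F)² (t(J, F) = 4 + (F + 8)² = 4 + (8 + F)²)
√(t(x(-11, 12), a) - 8856) = √((4 + (8 + 20)²) - 8856) = √((4 + 28²) - 8856) = √((4 + 784) - 8856) = √(788 - 8856) = √(-8068) = 2*I*√2017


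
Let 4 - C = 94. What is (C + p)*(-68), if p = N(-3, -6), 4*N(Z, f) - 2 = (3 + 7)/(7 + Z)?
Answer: 12087/2 ≈ 6043.5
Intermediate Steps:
N(Z, f) = 1/2 + 5/(2*(7 + Z)) (N(Z, f) = 1/2 + ((3 + 7)/(7 + Z))/4 = 1/2 + (10/(7 + Z))/4 = 1/2 + 5/(2*(7 + Z)))
p = 9/8 (p = (12 - 3)/(2*(7 - 3)) = (1/2)*9/4 = (1/2)*(1/4)*9 = 9/8 ≈ 1.1250)
C = -90 (C = 4 - 1*94 = 4 - 94 = -90)
(C + p)*(-68) = (-90 + 9/8)*(-68) = -711/8*(-68) = 12087/2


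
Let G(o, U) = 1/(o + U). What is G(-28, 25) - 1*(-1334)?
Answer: 4001/3 ≈ 1333.7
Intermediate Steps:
G(o, U) = 1/(U + o)
G(-28, 25) - 1*(-1334) = 1/(25 - 28) - 1*(-1334) = 1/(-3) + 1334 = -⅓ + 1334 = 4001/3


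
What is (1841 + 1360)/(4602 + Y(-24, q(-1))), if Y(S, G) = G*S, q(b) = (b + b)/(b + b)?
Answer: 1067/1526 ≈ 0.69921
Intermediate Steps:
q(b) = 1 (q(b) = (2*b)/((2*b)) = (2*b)*(1/(2*b)) = 1)
(1841 + 1360)/(4602 + Y(-24, q(-1))) = (1841 + 1360)/(4602 + 1*(-24)) = 3201/(4602 - 24) = 3201/4578 = 3201*(1/4578) = 1067/1526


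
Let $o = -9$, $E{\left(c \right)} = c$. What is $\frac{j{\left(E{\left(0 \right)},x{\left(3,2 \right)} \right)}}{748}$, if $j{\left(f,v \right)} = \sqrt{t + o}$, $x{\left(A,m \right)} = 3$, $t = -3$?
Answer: $\frac{i \sqrt{3}}{374} \approx 0.0046312 i$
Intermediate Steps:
$j{\left(f,v \right)} = 2 i \sqrt{3}$ ($j{\left(f,v \right)} = \sqrt{-3 - 9} = \sqrt{-12} = 2 i \sqrt{3}$)
$\frac{j{\left(E{\left(0 \right)},x{\left(3,2 \right)} \right)}}{748} = \frac{2 i \sqrt{3}}{748} = 2 i \sqrt{3} \cdot \frac{1}{748} = \frac{i \sqrt{3}}{374}$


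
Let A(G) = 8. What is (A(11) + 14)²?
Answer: 484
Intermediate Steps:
(A(11) + 14)² = (8 + 14)² = 22² = 484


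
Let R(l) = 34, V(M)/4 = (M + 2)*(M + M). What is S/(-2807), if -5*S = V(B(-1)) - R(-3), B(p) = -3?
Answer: -2/2807 ≈ -0.00071250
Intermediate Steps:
V(M) = 8*M*(2 + M) (V(M) = 4*((M + 2)*(M + M)) = 4*((2 + M)*(2*M)) = 4*(2*M*(2 + M)) = 8*M*(2 + M))
S = 2 (S = -(8*(-3)*(2 - 3) - 1*34)/5 = -(8*(-3)*(-1) - 34)/5 = -(24 - 34)/5 = -1/5*(-10) = 2)
S/(-2807) = 2/(-2807) = 2*(-1/2807) = -2/2807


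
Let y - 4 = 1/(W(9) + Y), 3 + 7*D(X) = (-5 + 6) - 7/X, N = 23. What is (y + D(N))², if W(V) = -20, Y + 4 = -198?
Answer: 17171743681/1277490564 ≈ 13.442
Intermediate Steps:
Y = -202 (Y = -4 - 198 = -202)
D(X) = -2/7 - 1/X (D(X) = -3/7 + ((-5 + 6) - 7/X)/7 = -3/7 + (1 - 7/X)/7 = -3/7 + (⅐ - 1/X) = -2/7 - 1/X)
y = 887/222 (y = 4 + 1/(-20 - 202) = 4 + 1/(-222) = 4 - 1/222 = 887/222 ≈ 3.9955)
(y + D(N))² = (887/222 + (-2/7 - 1/23))² = (887/222 - 53/161)² = (131041/35742)² = 17171743681/1277490564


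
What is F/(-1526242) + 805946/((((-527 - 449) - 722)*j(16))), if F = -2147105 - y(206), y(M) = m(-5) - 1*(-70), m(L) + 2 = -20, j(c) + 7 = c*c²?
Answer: 6838938298367/5298442203762 ≈ 1.2907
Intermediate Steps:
j(c) = -7 + c³ (j(c) = -7 + c*c² = -7 + c³)
m(L) = -22 (m(L) = -2 - 20 = -22)
y(M) = 48 (y(M) = -22 - 1*(-70) = -22 + 70 = 48)
F = -2147153 (F = -2147105 - 1*48 = -2147105 - 48 = -2147153)
F/(-1526242) + 805946/((((-527 - 449) - 722)*j(16))) = -2147153/(-1526242) + 805946/((((-527 - 449) - 722)*(-7 + 16³))) = -2147153*(-1/1526242) + 805946/(((-976 - 722)*(-7 + 4096))) = 2147153/1526242 + 805946/((-1698*4089)) = 2147153/1526242 + 805946/(-6943122) = 2147153/1526242 + 805946*(-1/6943122) = 2147153/1526242 - 402973/3471561 = 6838938298367/5298442203762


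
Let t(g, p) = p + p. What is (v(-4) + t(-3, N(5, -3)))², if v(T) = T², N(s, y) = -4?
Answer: 64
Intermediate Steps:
t(g, p) = 2*p
(v(-4) + t(-3, N(5, -3)))² = ((-4)² + 2*(-4))² = (16 - 8)² = 8² = 64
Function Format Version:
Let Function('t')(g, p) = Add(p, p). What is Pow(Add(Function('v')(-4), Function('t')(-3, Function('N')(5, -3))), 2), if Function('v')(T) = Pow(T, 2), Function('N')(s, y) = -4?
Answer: 64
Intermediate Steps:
Function('t')(g, p) = Mul(2, p)
Pow(Add(Function('v')(-4), Function('t')(-3, Function('N')(5, -3))), 2) = Pow(Add(Pow(-4, 2), Mul(2, -4)), 2) = Pow(Add(16, -8), 2) = Pow(8, 2) = 64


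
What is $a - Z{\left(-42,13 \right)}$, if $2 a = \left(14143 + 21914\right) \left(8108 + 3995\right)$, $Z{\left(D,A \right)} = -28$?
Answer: $\frac{436397927}{2} \approx 2.182 \cdot 10^{8}$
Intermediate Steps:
$a = \frac{436397871}{2}$ ($a = \frac{\left(14143 + 21914\right) \left(8108 + 3995\right)}{2} = \frac{36057 \cdot 12103}{2} = \frac{1}{2} \cdot 436397871 = \frac{436397871}{2} \approx 2.182 \cdot 10^{8}$)
$a - Z{\left(-42,13 \right)} = \frac{436397871}{2} - -28 = \frac{436397871}{2} + 28 = \frac{436397927}{2}$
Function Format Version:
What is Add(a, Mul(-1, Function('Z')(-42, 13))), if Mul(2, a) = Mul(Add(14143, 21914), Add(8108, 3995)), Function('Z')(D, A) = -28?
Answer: Rational(436397927, 2) ≈ 2.1820e+8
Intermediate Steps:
a = Rational(436397871, 2) (a = Mul(Rational(1, 2), Mul(Add(14143, 21914), Add(8108, 3995))) = Mul(Rational(1, 2), Mul(36057, 12103)) = Mul(Rational(1, 2), 436397871) = Rational(436397871, 2) ≈ 2.1820e+8)
Add(a, Mul(-1, Function('Z')(-42, 13))) = Add(Rational(436397871, 2), Mul(-1, -28)) = Add(Rational(436397871, 2), 28) = Rational(436397927, 2)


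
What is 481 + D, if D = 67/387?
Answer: 186214/387 ≈ 481.17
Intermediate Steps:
D = 67/387 (D = 67*(1/387) = 67/387 ≈ 0.17313)
481 + D = 481 + 67/387 = 186214/387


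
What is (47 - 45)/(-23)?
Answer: -2/23 ≈ -0.086957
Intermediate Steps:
(47 - 45)/(-23) = -1/23*2 = -2/23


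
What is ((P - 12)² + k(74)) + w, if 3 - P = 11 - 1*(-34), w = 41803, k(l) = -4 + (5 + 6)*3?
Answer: 44748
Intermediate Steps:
k(l) = 29 (k(l) = -4 + 11*3 = -4 + 33 = 29)
P = -42 (P = 3 - (11 - 1*(-34)) = 3 - (11 + 34) = 3 - 1*45 = 3 - 45 = -42)
((P - 12)² + k(74)) + w = ((-42 - 12)² + 29) + 41803 = ((-54)² + 29) + 41803 = (2916 + 29) + 41803 = 2945 + 41803 = 44748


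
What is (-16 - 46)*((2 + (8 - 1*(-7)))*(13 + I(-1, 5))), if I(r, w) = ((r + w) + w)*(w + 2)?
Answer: -80104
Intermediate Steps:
I(r, w) = (2 + w)*(r + 2*w) (I(r, w) = (r + 2*w)*(2 + w) = (2 + w)*(r + 2*w))
(-16 - 46)*((2 + (8 - 1*(-7)))*(13 + I(-1, 5))) = (-16 - 46)*((2 + (8 - 1*(-7)))*(13 + (2*(-1) + 2*5² + 4*5 - 1*5))) = -62*(2 + (8 + 7))*(13 + (-2 + 2*25 + 20 - 5)) = -62*(2 + 15)*(13 + (-2 + 50 + 20 - 5)) = -1054*(13 + 63) = -1054*76 = -62*1292 = -80104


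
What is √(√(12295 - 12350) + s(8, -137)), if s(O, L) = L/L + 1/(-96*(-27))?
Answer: √(5186 + 5184*I*√55)/72 ≈ 2.0596 + 1.8004*I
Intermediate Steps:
s(O, L) = 2593/2592 (s(O, L) = 1 - 1/96*(-1/27) = 1 + 1/2592 = 2593/2592)
√(√(12295 - 12350) + s(8, -137)) = √(√(12295 - 12350) + 2593/2592) = √(√(-55) + 2593/2592) = √(I*√55 + 2593/2592) = √(2593/2592 + I*√55)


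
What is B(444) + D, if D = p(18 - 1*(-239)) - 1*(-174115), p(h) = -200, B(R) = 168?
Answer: 174083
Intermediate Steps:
D = 173915 (D = -200 - 1*(-174115) = -200 + 174115 = 173915)
B(444) + D = 168 + 173915 = 174083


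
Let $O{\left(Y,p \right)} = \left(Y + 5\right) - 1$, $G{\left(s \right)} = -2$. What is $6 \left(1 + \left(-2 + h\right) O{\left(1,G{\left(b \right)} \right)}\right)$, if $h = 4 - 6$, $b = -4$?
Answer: $-114$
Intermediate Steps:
$h = -2$ ($h = 4 - 6 = -2$)
$O{\left(Y,p \right)} = 4 + Y$ ($O{\left(Y,p \right)} = \left(5 + Y\right) - 1 = 4 + Y$)
$6 \left(1 + \left(-2 + h\right) O{\left(1,G{\left(b \right)} \right)}\right) = 6 \left(1 + \left(-2 - 2\right) \left(4 + 1\right)\right) = 6 \left(1 - 20\right) = 6 \left(-19\right) = -114$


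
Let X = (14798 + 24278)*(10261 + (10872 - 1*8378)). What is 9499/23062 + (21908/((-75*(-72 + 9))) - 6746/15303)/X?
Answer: 14263812121454451187/34630174589094527625 ≈ 0.41189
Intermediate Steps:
X = 498414380 (X = 39076*(10261 + (10872 - 8378)) = 39076*(10261 + 2494) = 39076*12755 = 498414380)
9499/23062 + (21908/((-75*(-72 + 9))) - 6746/15303)/X = 9499/23062 + (21908/((-75*(-72 + 9))) - 6746/15303)/498414380 = 9499*(1/23062) + (21908/((-75*(-63))) - 6746*1/15303)*(1/498414380) = 9499/23062 + (21908/4725 - 6746/15303)*(1/498414380) = 9499/23062 + (101127758/24102225)*(1/498414380) = 9499/23062 + 50563879/6006447764997750 = 14263812121454451187/34630174589094527625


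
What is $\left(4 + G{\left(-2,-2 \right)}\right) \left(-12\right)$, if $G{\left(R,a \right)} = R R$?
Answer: $-96$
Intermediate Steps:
$G{\left(R,a \right)} = R^{2}$
$\left(4 + G{\left(-2,-2 \right)}\right) \left(-12\right) = \left(4 + \left(-2\right)^{2}\right) \left(-12\right) = \left(4 + 4\right) \left(-12\right) = 8 \left(-12\right) = -96$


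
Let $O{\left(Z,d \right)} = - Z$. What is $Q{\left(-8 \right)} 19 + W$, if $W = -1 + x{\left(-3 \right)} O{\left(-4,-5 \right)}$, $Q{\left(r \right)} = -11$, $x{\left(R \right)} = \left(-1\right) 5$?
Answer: $-230$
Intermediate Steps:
$x{\left(R \right)} = -5$
$W = -21$ ($W = -1 - 5 \left(\left(-1\right) \left(-4\right)\right) = -1 - 20 = -21$)
$Q{\left(-8 \right)} 19 + W = \left(-11\right) 19 - 21 = -209 - 21 = -230$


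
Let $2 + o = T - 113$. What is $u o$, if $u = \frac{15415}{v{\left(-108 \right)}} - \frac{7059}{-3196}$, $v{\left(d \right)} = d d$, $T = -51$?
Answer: $- \frac{2730752207}{4659768} \approx -586.03$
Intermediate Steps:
$v{\left(d \right)} = d^{2}$
$u = \frac{32900629}{9319536}$ ($u = \frac{15415}{\left(-108\right)^{2}} - \frac{7059}{-3196} = \frac{15415}{11664} - - \frac{7059}{3196} = 15415 \cdot \frac{1}{11664} + \frac{7059}{3196} = \frac{15415}{11664} + \frac{7059}{3196} = \frac{32900629}{9319536} \approx 3.5303$)
$o = -166$ ($o = -2 - 164 = -166$)
$u o = \frac{32900629}{9319536} \left(-166\right) = - \frac{2730752207}{4659768}$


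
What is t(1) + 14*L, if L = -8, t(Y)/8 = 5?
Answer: -72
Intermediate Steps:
t(Y) = 40 (t(Y) = 8*5 = 40)
t(1) + 14*L = 40 + 14*(-8) = 40 - 112 = -72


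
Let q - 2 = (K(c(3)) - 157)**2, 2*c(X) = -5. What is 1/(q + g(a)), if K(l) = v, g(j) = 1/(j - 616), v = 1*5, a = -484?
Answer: 1100/25416599 ≈ 4.3279e-5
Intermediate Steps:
c(X) = -5/2 (c(X) = (1/2)*(-5) = -5/2)
v = 5
g(j) = 1/(-616 + j)
K(l) = 5
q = 23106 (q = 2 + (5 - 157)**2 = 2 + (-152)**2 = 2 + 23104 = 23106)
1/(q + g(a)) = 1/(23106 + 1/(-616 - 484)) = 1/(23106 + 1/(-1100)) = 1/(23106 - 1/1100) = 1/(25416599/1100) = 1100/25416599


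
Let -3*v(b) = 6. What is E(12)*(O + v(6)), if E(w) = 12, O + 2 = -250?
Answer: -3048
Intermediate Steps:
O = -252 (O = -2 - 250 = -252)
v(b) = -2 (v(b) = -⅓*6 = -2)
E(12)*(O + v(6)) = 12*(-252 - 2) = 12*(-254) = -3048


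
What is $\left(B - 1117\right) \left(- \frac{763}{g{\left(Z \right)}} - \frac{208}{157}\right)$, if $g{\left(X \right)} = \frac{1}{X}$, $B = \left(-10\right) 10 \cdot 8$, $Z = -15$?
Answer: $- \frac{3444191469}{157} \approx -2.1938 \cdot 10^{7}$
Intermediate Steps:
$B = -800$ ($B = \left(-100\right) 8 = -800$)
$\left(B - 1117\right) \left(- \frac{763}{g{\left(Z \right)}} - \frac{208}{157}\right) = \left(-800 - 1117\right) \left(- \frac{763}{\frac{1}{-15}} - \frac{208}{157}\right) = - 1917 \left(- \frac{763}{- \frac{1}{15}} - \frac{208}{157}\right) = - 1917 \left(\left(-763\right) \left(-15\right) - \frac{208}{157}\right) = - 1917 \left(11445 - \frac{208}{157}\right) = \left(-1917\right) \frac{1796657}{157} = - \frac{3444191469}{157}$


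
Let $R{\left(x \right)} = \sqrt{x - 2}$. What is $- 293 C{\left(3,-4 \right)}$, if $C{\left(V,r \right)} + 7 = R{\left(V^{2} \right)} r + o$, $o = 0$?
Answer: $2051 + 1172 \sqrt{7} \approx 5151.8$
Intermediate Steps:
$R{\left(x \right)} = \sqrt{-2 + x}$
$C{\left(V,r \right)} = -7 + r \sqrt{-2 + V^{2}}$ ($C{\left(V,r \right)} = -7 + \left(\sqrt{-2 + V^{2}} r + 0\right) = -7 + \left(r \sqrt{-2 + V^{2}} + 0\right) = -7 + r \sqrt{-2 + V^{2}}$)
$- 293 C{\left(3,-4 \right)} = - 293 \left(-7 - 4 \sqrt{-2 + 3^{2}}\right) = - 293 \left(-7 - 4 \sqrt{-2 + 9}\right) = - 293 \left(-7 - 4 \sqrt{7}\right) = 2051 + 1172 \sqrt{7}$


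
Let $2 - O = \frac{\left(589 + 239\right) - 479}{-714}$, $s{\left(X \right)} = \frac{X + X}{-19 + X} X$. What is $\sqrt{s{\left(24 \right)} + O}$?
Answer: $\frac{\sqrt{2968144410}}{3570} \approx 15.261$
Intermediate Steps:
$s{\left(X \right)} = \frac{2 X^{2}}{-19 + X}$ ($s{\left(X \right)} = \frac{2 X}{-19 + X} X = \frac{2 X^{2}}{-19 + X}$)
$O = \frac{1777}{714}$ ($O = 2 - \frac{\left(589 + 239\right) - 479}{-714} = 2 - \left(828 - 479\right) \left(- \frac{1}{714}\right) = 2 - 349 \left(- \frac{1}{714}\right) = 2 - - \frac{349}{714} = 2 + \frac{349}{714} = \frac{1777}{714} \approx 2.4888$)
$\sqrt{s{\left(24 \right)} + O} = \sqrt{\frac{2 \cdot 24^{2}}{-19 + 24} + \frac{1777}{714}} = \sqrt{2 \cdot 576 \cdot \frac{1}{5} + \frac{1777}{714}} = \sqrt{\frac{1152}{5} + \frac{1777}{714}} = \sqrt{\frac{831413}{3570}} = \frac{\sqrt{2968144410}}{3570}$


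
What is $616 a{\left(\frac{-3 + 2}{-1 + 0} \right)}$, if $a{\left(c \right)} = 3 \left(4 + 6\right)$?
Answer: $18480$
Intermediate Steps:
$a{\left(c \right)} = 30$ ($a{\left(c \right)} = 3 \cdot 10 = 30$)
$616 a{\left(\frac{-3 + 2}{-1 + 0} \right)} = 616 \cdot 30 = 18480$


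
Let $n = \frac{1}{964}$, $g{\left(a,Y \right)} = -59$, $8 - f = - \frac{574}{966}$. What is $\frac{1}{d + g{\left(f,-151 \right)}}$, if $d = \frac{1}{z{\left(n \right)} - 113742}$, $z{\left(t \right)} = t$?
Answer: $- \frac{109647287}{6469190897} \approx -0.016949$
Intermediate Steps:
$f = \frac{593}{69}$ ($f = 8 - - \frac{574}{966} = 8 - \left(-574\right) \frac{1}{966} = 8 - - \frac{41}{69} = 8 + \frac{41}{69} = \frac{593}{69} \approx 8.5942$)
$n = \frac{1}{964} \approx 0.0010373$
$d = - \frac{964}{109647287}$ ($d = \frac{1}{\frac{1}{964} - 113742} = \frac{1}{- \frac{109647287}{964}} = - \frac{964}{109647287} \approx -8.7918 \cdot 10^{-6}$)
$\frac{1}{d + g{\left(f,-151 \right)}} = \frac{1}{- \frac{964}{109647287} - 59} = \frac{1}{- \frac{6469190897}{109647287}} = - \frac{109647287}{6469190897}$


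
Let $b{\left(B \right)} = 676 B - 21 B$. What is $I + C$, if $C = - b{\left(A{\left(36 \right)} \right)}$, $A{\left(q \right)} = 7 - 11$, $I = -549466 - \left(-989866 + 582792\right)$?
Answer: $-139772$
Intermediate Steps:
$I = -142392$ ($I = -549466 - -407074 = -549466 + 407074 = -142392$)
$A{\left(q \right)} = -4$ ($A{\left(q \right)} = 7 - 11 = -4$)
$b{\left(B \right)} = 655 B$
$C = 2620$ ($C = - 655 \left(-4\right) = \left(-1\right) \left(-2620\right) = 2620$)
$I + C = -142392 + 2620 = -139772$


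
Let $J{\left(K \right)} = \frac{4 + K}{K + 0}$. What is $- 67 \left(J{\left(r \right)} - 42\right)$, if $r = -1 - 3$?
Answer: $2814$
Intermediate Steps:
$r = -4$ ($r = -1 - 3 = -4$)
$J{\left(K \right)} = \frac{4 + K}{K}$
$- 67 \left(J{\left(r \right)} - 42\right) = - 67 \left(\frac{4 - 4}{-4} - 42\right) = - 67 \left(\left(- \frac{1}{4}\right) 0 - 42\right) = - 67 \left(0 - 42\right) = \left(-67\right) \left(-42\right) = 2814$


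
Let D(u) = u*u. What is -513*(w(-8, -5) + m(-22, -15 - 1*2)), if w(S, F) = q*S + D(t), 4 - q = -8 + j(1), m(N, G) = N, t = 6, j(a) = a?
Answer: 37962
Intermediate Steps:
D(u) = u²
q = 11 (q = 4 - (-8 + 1) = 4 - 1*(-7) = 4 + 7 = 11)
w(S, F) = 36 + 11*S (w(S, F) = 11*S + 6² = 11*S + 36 = 36 + 11*S)
-513*(w(-8, -5) + m(-22, -15 - 1*2)) = -513*((36 + 11*(-8)) - 22) = -513*((36 - 88) - 22) = -513*(-52 - 22) = -513*(-74) = 37962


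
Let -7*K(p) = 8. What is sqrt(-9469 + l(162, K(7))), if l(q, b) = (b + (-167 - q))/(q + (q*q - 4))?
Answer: I*sqrt(323425623114678)/184814 ≈ 97.309*I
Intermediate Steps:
K(p) = -8/7 (K(p) = -1/7*8 = -8/7)
l(q, b) = (-167 + b - q)/(-4 + q + q**2) (l(q, b) = (-167 + b - q)/(q + (q**2 - 4)) = (-167 + b - q)/(q + (-4 + q**2)) = (-167 + b - q)/(-4 + q + q**2))
sqrt(-9469 + l(162, K(7))) = sqrt(-9469 + (-167 - 8/7 - 1*162)/(-4 + 162 + 162**2)) = sqrt(-9469 + (-167 - 8/7 - 162)/(-4 + 162 + 26244)) = sqrt(-9469 - 2311/7/26402) = sqrt(-9469 + (1/26402)*(-2311/7)) = sqrt(-9469 - 2311/184814) = sqrt(-1750006077/184814) = I*sqrt(323425623114678)/184814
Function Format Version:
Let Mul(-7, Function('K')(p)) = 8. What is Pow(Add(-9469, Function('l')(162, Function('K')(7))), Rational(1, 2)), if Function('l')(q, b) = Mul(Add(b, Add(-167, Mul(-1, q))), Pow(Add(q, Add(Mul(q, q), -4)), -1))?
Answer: Mul(Rational(1, 184814), I, Pow(323425623114678, Rational(1, 2))) ≈ Mul(97.309, I)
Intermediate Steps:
Function('K')(p) = Rational(-8, 7) (Function('K')(p) = Mul(Rational(-1, 7), 8) = Rational(-8, 7))
Function('l')(q, b) = Mul(Pow(Add(-4, q, Pow(q, 2)), -1), Add(-167, b, Mul(-1, q))) (Function('l')(q, b) = Mul(Add(-167, b, Mul(-1, q)), Pow(Add(q, Add(Pow(q, 2), -4)), -1)) = Mul(Add(-167, b, Mul(-1, q)), Pow(Add(q, Add(-4, Pow(q, 2))), -1)) = Mul(Add(-167, b, Mul(-1, q)), Pow(Add(-4, q, Pow(q, 2)), -1)) = Mul(Pow(Add(-4, q, Pow(q, 2)), -1), Add(-167, b, Mul(-1, q))))
Pow(Add(-9469, Function('l')(162, Function('K')(7))), Rational(1, 2)) = Pow(Add(-9469, Mul(Pow(Add(-4, 162, Pow(162, 2)), -1), Add(-167, Rational(-8, 7), Mul(-1, 162)))), Rational(1, 2)) = Pow(Add(-9469, Mul(Pow(Add(-4, 162, 26244), -1), Add(-167, Rational(-8, 7), -162))), Rational(1, 2)) = Pow(Add(-9469, Mul(Pow(26402, -1), Rational(-2311, 7))), Rational(1, 2)) = Pow(Add(-9469, Mul(Rational(1, 26402), Rational(-2311, 7))), Rational(1, 2)) = Pow(Add(-9469, Rational(-2311, 184814)), Rational(1, 2)) = Pow(Rational(-1750006077, 184814), Rational(1, 2)) = Mul(Rational(1, 184814), I, Pow(323425623114678, Rational(1, 2)))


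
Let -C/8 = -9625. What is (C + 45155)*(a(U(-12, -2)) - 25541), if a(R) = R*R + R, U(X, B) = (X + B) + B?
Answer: -3090643655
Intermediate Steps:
C = 77000 (C = -8*(-9625) = 77000)
U(X, B) = X + 2*B (U(X, B) = (B + X) + B = X + 2*B)
a(R) = R + R**2 (a(R) = R**2 + R = R + R**2)
(C + 45155)*(a(U(-12, -2)) - 25541) = (77000 + 45155)*((-12 + 2*(-2))*(1 + (-12 + 2*(-2))) - 25541) = 122155*((-12 - 4)*(1 + (-12 - 4)) - 25541) = 122155*(-16*(1 - 16) - 25541) = 122155*(-16*(-15) - 25541) = 122155*(240 - 25541) = 122155*(-25301) = -3090643655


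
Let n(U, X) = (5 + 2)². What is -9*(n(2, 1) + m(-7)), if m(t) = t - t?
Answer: -441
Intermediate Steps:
n(U, X) = 49 (n(U, X) = 7² = 49)
m(t) = 0
-9*(n(2, 1) + m(-7)) = -9*(49 + 0) = -9*49 = -441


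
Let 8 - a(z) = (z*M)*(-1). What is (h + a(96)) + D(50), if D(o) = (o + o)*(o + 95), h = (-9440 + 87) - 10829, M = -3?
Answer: -5962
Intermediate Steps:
a(z) = 8 - 3*z (a(z) = 8 - z*(-3)*(-1) = 8 - (-3*z)*(-1) = 8 - 3*z)
h = -20182 (h = -9353 - 10829 = -20182)
D(o) = 2*o*(95 + o) (D(o) = (2*o)*(95 + o) = 2*o*(95 + o))
(h + a(96)) + D(50) = (-20182 + (8 - 3*96)) + 2*50*(95 + 50) = (-20182 + (8 - 288)) + 2*50*145 = (-20182 - 280) + 14500 = -20462 + 14500 = -5962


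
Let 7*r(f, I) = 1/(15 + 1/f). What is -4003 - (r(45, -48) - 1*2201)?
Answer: -8527109/4732 ≈ -1802.0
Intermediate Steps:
r(f, I) = 1/(7*(15 + 1/f))
-4003 - (r(45, -48) - 1*2201) = -4003 - ((⅐)*45/(1 + 15*45) - 1*2201) = -4003 - ((⅐)*45/(1 + 675) - 2201) = -4003 - ((⅐)*45/676 - 2201) = -4003 - ((⅐)*45*(1/676) - 2201) = -4003 - (45/4732 - 2201) = -4003 - 1*(-10415087/4732) = -4003 + 10415087/4732 = -8527109/4732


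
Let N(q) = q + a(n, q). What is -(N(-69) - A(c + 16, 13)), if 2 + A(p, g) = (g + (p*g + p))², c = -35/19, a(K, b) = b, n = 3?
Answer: 16153265/361 ≈ 44746.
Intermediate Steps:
c = -35/19 (c = -35*1/19 = -35/19 ≈ -1.8421)
A(p, g) = -2 + (g + p + g*p)² (A(p, g) = -2 + (g + (p*g + p))² = -2 + (g + (g*p + p))² = -2 + (g + (p + g*p))² = -2 + (g + p + g*p)²)
N(q) = 2*q (N(q) = q + q = 2*q)
-(N(-69) - A(c + 16, 13)) = -(2*(-69) - (-2 + (13 + (-35/19 + 16) + 13*(-35/19 + 16))²)) = -(-138 - (-2 + (13 + 269/19 + 13*(269/19))²)) = -(-138 - (-2 + (13 + 269/19 + 3497/19)²)) = -(-138 - (-2 + (4013/19)²)) = -(-138 - (-2 + 16104169/361)) = -(-138 - 1*16103447/361) = -(-138 - 16103447/361) = -1*(-16153265/361) = 16153265/361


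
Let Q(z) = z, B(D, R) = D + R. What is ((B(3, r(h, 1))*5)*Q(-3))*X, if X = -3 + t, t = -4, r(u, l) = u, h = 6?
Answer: 945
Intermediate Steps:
X = -7 (X = -3 - 4 = -7)
((B(3, r(h, 1))*5)*Q(-3))*X = (((3 + 6)*5)*(-3))*(-7) = ((9*5)*(-3))*(-7) = (45*(-3))*(-7) = -135*(-7) = 945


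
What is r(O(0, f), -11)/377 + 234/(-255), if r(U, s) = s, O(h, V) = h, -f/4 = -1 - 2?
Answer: -30341/32045 ≈ -0.94683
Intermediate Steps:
f = 12 (f = -4*(-1 - 2) = -4*(-3) = 12)
r(O(0, f), -11)/377 + 234/(-255) = -11/377 + 234/(-255) = -11*1/377 + 234*(-1/255) = -11/377 - 78/85 = -30341/32045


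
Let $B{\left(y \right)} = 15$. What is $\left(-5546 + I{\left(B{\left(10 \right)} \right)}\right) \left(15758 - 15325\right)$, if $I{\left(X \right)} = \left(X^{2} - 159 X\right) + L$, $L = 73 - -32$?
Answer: $-3291233$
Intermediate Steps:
$L = 105$ ($L = 73 + 32 = 105$)
$I{\left(X \right)} = 105 + X^{2} - 159 X$ ($I{\left(X \right)} = \left(X^{2} - 159 X\right) + 105 = 105 + X^{2} - 159 X$)
$\left(-5546 + I{\left(B{\left(10 \right)} \right)}\right) \left(15758 - 15325\right) = \left(-5546 + \left(105 + 15^{2} - 2385\right)\right) \left(15758 - 15325\right) = \left(-5546 + \left(105 + 225 - 2385\right)\right) 433 = \left(-5546 - 2055\right) 433 = \left(-7601\right) 433 = -3291233$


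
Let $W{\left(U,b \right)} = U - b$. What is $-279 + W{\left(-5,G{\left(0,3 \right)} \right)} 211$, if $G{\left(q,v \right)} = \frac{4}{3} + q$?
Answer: $- \frac{4846}{3} \approx -1615.3$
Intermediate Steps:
$G{\left(q,v \right)} = \frac{4}{3} + q$ ($G{\left(q,v \right)} = 4 \cdot \frac{1}{3} + q = \frac{4}{3} + q$)
$-279 + W{\left(-5,G{\left(0,3 \right)} \right)} 211 = -279 + \left(-5 - \left(\frac{4}{3} + 0\right)\right) 211 = -279 + \left(-5 - \frac{4}{3}\right) 211 = -279 - \frac{4009}{3} = - \frac{4846}{3}$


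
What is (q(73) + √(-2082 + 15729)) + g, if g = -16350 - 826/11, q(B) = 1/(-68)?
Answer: -12285979/748 + √13647 ≈ -16308.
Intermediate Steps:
q(B) = -1/68
g = -180676/11 (g = -16350 - 826*1/11 = -16350 - 826/11 = -180676/11 ≈ -16425.)
(q(73) + √(-2082 + 15729)) + g = (-1/68 + √(-2082 + 15729)) - 180676/11 = (-1/68 + √13647) - 180676/11 = -12285979/748 + √13647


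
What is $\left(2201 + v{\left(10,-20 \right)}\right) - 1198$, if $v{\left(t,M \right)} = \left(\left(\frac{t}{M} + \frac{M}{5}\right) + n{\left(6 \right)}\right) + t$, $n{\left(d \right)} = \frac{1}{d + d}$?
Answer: $\frac{12103}{12} \approx 1008.6$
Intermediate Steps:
$n{\left(d \right)} = \frac{1}{2 d}$
$v{\left(t,M \right)} = \frac{1}{12} + t + \frac{M}{5} + \frac{t}{M}$ ($v{\left(t,M \right)} = \left(\left(\frac{t}{M} + \frac{M}{5}\right) + \frac{1}{2 \cdot 6}\right) + t = \left(\left(\frac{t}{M} + M \frac{1}{5}\right) + \frac{1}{2} \cdot \frac{1}{6}\right) + t = \left(\left(\frac{t}{M} + \frac{M}{5}\right) + \frac{1}{12}\right) + t = \left(\left(\frac{M}{5} + \frac{t}{M}\right) + \frac{1}{12}\right) + t = \left(\frac{1}{12} + \frac{M}{5} + \frac{t}{M}\right) + t = \frac{1}{12} + t + \frac{M}{5} + \frac{t}{M}$)
$\left(2201 + v{\left(10,-20 \right)}\right) - 1198 = \left(2201 + \left(\frac{1}{12} + 10 + \frac{1}{5} \left(-20\right) + \frac{10}{-20}\right)\right) - 1198 = \left(2201 + \left(\frac{1}{12} + 10 - 4 + 10 \left(- \frac{1}{20}\right)\right)\right) - 1198 = \left(2201 + \left(\frac{1}{12} + 10 - 4 - \frac{1}{2}\right)\right) - 1198 = \left(2201 + \frac{67}{12}\right) - 1198 = \frac{26479}{12} - 1198 = \frac{12103}{12}$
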